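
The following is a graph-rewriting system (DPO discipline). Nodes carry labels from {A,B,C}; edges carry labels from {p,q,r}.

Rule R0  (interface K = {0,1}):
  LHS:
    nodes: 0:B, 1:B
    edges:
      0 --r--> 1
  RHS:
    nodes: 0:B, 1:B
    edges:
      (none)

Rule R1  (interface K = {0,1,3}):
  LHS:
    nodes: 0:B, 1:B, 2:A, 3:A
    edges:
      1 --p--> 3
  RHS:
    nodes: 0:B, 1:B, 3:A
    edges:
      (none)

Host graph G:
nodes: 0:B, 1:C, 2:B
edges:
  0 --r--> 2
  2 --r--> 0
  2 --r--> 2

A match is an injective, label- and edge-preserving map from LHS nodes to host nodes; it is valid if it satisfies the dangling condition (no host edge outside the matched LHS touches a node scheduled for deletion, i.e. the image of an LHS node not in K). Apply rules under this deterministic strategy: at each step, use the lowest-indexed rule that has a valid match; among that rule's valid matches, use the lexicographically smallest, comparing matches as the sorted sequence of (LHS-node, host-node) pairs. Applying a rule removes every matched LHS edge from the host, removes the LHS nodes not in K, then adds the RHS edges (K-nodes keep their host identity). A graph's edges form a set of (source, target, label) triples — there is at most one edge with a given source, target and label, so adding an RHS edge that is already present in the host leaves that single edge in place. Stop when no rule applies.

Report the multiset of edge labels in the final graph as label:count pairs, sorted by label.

Answer: r:1

Rewrite trace:
initial: |V|=3 |E|=3  E = 0-r->2 2-r->0 2-r->2
step 1: apply R0 at {0↦0, 1↦2}  → |V|=3 |E|=2  E = 2-r->0 2-r->2
step 2: apply R0 at {0↦2, 1↦0}  → |V|=3 |E|=1  E = 2-r->2
normal form: no rule applies after step 2
NF edges: [(2, 2, 'r')]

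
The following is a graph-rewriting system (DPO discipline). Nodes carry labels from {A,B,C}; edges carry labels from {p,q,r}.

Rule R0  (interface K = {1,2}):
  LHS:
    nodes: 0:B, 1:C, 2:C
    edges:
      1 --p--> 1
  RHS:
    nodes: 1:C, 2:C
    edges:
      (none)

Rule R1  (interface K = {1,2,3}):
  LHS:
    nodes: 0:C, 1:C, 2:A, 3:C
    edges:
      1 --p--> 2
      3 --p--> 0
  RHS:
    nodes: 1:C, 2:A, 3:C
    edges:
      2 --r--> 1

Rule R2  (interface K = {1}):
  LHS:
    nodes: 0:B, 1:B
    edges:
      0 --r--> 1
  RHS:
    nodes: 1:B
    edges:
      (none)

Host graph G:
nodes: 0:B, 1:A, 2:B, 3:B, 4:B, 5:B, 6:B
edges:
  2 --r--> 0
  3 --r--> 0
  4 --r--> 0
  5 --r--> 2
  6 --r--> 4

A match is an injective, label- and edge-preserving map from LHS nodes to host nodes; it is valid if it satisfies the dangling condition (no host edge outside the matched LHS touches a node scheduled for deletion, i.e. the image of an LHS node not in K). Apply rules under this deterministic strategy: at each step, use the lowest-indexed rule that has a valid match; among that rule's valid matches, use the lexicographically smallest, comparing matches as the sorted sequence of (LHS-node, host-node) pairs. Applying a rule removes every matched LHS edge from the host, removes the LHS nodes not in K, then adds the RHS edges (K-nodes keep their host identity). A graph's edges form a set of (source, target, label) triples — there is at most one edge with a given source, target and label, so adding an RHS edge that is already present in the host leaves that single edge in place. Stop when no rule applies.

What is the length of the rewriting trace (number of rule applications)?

[0] host  ⇒  7 nodes, 5 edges  {2-r->0 3-r->0 4-r->0 5-r->2 6-r->4}
[1] R2 @ {0↦3, 1↦0}  ⇒  6 nodes, 4 edges  {2-r->0 4-r->0 5-r->2 6-r->4}
[2] R2 @ {0↦5, 1↦2}  ⇒  5 nodes, 3 edges  {2-r->0 4-r->0 6-r->4}
[3] R2 @ {0↦2, 1↦0}  ⇒  4 nodes, 2 edges  {4-r->0 6-r->4}
[4] R2 @ {0↦6, 1↦4}  ⇒  3 nodes, 1 edges  {4-r->0}
[5] R2 @ {0↦4, 1↦0}  ⇒  2 nodes, 0 edges  {∅}
normal form: no rule applies after step 5

Answer: 5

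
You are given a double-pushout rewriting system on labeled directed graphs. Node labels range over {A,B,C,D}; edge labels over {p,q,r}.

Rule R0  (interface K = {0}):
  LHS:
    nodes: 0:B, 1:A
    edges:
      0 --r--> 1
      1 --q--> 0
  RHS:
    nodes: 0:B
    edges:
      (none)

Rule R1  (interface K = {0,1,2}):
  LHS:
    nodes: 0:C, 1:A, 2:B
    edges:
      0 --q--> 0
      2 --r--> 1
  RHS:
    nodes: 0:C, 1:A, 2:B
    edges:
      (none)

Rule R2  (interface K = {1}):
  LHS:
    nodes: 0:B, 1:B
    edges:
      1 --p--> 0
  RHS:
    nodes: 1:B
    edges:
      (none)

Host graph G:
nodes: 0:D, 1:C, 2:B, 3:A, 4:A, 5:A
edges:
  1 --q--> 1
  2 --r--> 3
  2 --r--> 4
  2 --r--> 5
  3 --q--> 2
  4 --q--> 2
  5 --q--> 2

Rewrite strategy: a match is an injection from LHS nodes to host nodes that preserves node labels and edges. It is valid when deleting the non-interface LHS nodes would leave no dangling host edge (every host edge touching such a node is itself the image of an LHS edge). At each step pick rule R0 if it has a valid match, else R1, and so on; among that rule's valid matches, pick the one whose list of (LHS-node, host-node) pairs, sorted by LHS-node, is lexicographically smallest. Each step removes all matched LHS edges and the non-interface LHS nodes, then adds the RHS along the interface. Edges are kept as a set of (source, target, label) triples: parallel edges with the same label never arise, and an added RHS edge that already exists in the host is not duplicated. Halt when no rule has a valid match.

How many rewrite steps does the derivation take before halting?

Answer: 3

Steps:
initial: |V|=6 |E|=7  E = 1-q->1 2-r->3 2-r->4 2-r->5 3-q->2 4-q->2 5-q->2
step 1: apply R0 at {0↦2, 1↦3}  → |V|=5 |E|=5  E = 1-q->1 2-r->4 2-r->5 4-q->2 5-q->2
step 2: apply R0 at {0↦2, 1↦4}  → |V|=4 |E|=3  E = 1-q->1 2-r->5 5-q->2
step 3: apply R0 at {0↦2, 1↦5}  → |V|=3 |E|=1  E = 1-q->1
final graph: no rule applies after step 3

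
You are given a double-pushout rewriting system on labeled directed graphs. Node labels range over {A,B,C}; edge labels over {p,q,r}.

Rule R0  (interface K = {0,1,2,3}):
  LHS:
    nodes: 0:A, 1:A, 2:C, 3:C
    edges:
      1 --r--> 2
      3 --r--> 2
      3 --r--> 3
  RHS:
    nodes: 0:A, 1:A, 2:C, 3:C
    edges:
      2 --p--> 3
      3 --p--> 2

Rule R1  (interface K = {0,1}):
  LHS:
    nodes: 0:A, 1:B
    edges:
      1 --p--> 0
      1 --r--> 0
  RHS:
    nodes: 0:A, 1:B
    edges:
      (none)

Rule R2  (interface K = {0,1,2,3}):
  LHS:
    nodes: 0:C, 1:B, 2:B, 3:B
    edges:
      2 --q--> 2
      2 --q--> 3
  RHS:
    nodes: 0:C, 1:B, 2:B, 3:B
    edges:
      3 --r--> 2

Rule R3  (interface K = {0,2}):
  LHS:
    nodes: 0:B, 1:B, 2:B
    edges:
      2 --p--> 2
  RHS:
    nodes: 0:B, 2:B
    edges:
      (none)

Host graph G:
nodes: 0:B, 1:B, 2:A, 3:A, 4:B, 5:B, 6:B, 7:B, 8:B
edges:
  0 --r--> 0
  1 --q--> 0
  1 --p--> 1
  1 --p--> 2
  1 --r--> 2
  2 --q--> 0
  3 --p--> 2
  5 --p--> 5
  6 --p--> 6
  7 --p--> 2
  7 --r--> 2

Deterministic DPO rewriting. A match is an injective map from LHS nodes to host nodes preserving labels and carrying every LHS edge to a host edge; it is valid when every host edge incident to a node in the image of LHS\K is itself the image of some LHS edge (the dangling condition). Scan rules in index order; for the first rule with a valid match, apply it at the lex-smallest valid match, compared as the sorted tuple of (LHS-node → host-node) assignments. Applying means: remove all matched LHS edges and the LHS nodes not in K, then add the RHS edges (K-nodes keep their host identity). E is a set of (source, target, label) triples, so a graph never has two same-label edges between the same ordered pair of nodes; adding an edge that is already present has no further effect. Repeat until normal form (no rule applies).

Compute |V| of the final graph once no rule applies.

Answer: 6

Rewrite trace:
initial: |V|=9 |E|=11  E = 0-r->0 1-q->0 1-p->1 1-p->2 1-r->2 2-q->0 3-p->2 5-p->5 6-p->6 7-p->2 7-r->2
step 1: apply R1 at {0↦2, 1↦1}  → |V|=9 |E|=9  E = 0-r->0 1-q->0 1-p->1 2-q->0 3-p->2 5-p->5 6-p->6 7-p->2 7-r->2
step 2: apply R1 at {0↦2, 1↦7}  → |V|=9 |E|=7  E = 0-r->0 1-q->0 1-p->1 2-q->0 3-p->2 5-p->5 6-p->6
step 3: apply R3 at {0↦0, 1↦4, 2↦1}  → |V|=8 |E|=6  E = 0-r->0 1-q->0 2-q->0 3-p->2 5-p->5 6-p->6
step 4: apply R3 at {0↦0, 1↦7, 2↦5}  → |V|=7 |E|=5  E = 0-r->0 1-q->0 2-q->0 3-p->2 6-p->6
step 5: apply R3 at {0↦0, 1↦5, 2↦6}  → |V|=6 |E|=4  E = 0-r->0 1-q->0 2-q->0 3-p->2
normal form: no rule applies after step 5
NF nodes: {0:B, 1:B, 2:A, 3:A, 6:B, 8:B}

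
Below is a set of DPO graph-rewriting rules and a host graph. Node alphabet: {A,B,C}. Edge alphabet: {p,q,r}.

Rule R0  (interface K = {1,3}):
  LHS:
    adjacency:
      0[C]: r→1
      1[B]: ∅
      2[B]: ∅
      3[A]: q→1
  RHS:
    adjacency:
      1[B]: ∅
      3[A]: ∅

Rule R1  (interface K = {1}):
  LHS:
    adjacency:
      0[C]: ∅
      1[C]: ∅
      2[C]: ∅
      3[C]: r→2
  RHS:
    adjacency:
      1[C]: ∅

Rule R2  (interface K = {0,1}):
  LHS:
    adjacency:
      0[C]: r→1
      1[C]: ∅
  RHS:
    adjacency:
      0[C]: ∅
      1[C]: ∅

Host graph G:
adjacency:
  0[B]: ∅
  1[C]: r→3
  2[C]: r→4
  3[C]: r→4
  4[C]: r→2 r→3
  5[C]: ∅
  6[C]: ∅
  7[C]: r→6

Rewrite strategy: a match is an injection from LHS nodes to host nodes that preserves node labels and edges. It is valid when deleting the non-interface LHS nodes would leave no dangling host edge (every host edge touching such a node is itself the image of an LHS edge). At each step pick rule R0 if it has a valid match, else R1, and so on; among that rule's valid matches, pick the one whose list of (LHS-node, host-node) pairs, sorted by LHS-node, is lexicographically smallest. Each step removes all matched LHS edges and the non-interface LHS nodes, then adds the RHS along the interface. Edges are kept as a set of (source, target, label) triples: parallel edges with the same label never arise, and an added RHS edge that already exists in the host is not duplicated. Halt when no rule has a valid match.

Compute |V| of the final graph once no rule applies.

start.  V:8 E:6  edges: 1-r->3 2-r->4 3-r->4 4-r->2 4-r->3 7-r->6
1. fire R1 via {0↦5, 1↦1, 2↦6, 3↦7}  →  V:5 E:5  edges: 1-r->3 2-r->4 3-r->4 4-r->2 4-r->3
2. fire R2 via {0↦1, 1↦3}  →  V:5 E:4  edges: 2-r->4 3-r->4 4-r->2 4-r->3
3. fire R2 via {0↦2, 1↦4}  →  V:5 E:3  edges: 3-r->4 4-r->2 4-r->3
4. fire R2 via {0↦3, 1↦4}  →  V:5 E:2  edges: 4-r->2 4-r->3
5. fire R2 via {0↦4, 1↦2}  →  V:5 E:1  edges: 4-r->3
6. fire R1 via {0↦1, 1↦2, 2↦3, 3↦4}  →  V:2 E:0  edges: ∅
normal form: no rule applies after step 6
NF nodes: {0:B, 2:C}

Answer: 2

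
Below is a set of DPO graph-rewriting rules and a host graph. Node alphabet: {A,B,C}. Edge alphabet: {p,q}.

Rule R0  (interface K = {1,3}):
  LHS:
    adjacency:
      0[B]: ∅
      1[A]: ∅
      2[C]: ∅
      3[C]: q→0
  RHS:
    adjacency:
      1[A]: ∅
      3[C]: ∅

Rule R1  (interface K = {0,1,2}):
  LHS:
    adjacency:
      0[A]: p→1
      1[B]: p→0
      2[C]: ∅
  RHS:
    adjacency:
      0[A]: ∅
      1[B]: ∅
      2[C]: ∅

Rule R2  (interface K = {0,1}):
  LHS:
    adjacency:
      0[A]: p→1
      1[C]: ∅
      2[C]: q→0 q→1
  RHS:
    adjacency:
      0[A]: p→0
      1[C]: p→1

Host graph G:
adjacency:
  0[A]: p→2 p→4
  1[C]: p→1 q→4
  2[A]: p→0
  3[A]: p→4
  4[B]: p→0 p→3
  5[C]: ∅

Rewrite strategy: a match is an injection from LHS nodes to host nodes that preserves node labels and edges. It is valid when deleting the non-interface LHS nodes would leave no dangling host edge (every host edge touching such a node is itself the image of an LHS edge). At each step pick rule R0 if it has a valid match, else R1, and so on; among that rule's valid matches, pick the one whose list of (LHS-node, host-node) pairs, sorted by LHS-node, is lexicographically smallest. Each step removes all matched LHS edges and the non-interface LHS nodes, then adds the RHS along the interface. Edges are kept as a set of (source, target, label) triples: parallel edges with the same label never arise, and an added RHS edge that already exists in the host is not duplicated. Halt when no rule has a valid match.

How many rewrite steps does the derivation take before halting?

initial: |V|=6 |E|=8  E = 0-p->2 0-p->4 1-p->1 1-q->4 2-p->0 3-p->4 4-p->0 4-p->3
step 1: apply R1 at {0↦0, 1↦4, 2↦1}  → |V|=6 |E|=6  E = 0-p->2 1-p->1 1-q->4 2-p->0 3-p->4 4-p->3
step 2: apply R1 at {0↦3, 1↦4, 2↦1}  → |V|=6 |E|=4  E = 0-p->2 1-p->1 1-q->4 2-p->0
step 3: apply R0 at {0↦4, 1↦0, 2↦5, 3↦1}  → |V|=4 |E|=3  E = 0-p->2 1-p->1 2-p->0
normal form: no rule applies after step 3

Answer: 3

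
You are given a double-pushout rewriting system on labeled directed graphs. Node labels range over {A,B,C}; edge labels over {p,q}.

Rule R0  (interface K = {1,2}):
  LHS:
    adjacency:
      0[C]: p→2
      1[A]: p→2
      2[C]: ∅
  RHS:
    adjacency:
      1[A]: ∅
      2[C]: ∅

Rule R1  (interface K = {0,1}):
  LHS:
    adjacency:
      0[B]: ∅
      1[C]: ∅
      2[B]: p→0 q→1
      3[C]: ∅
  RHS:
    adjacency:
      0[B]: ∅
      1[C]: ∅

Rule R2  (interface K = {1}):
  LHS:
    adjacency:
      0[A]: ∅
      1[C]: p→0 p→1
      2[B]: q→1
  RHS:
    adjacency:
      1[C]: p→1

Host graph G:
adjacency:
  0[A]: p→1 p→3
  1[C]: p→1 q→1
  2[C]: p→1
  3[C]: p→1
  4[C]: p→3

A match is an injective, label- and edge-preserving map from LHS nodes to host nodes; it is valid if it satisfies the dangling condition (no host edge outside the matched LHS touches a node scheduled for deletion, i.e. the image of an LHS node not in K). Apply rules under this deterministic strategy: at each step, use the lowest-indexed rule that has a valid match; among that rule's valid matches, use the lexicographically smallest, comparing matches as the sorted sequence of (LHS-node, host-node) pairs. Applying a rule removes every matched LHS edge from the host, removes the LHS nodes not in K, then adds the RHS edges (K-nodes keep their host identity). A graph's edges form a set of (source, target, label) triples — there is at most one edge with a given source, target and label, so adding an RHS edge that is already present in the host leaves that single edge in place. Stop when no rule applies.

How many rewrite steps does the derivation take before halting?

[0] host  ⇒  5 nodes, 7 edges  {0-p->1 0-p->3 1-p->1 1-q->1 2-p->1 3-p->1 4-p->3}
[1] R0 @ {0↦2, 1↦0, 2↦1}  ⇒  4 nodes, 5 edges  {0-p->3 1-p->1 1-q->1 3-p->1 4-p->3}
[2] R0 @ {0↦4, 1↦0, 2↦3}  ⇒  3 nodes, 3 edges  {1-p->1 1-q->1 3-p->1}
halt: no rule applies after step 2

Answer: 2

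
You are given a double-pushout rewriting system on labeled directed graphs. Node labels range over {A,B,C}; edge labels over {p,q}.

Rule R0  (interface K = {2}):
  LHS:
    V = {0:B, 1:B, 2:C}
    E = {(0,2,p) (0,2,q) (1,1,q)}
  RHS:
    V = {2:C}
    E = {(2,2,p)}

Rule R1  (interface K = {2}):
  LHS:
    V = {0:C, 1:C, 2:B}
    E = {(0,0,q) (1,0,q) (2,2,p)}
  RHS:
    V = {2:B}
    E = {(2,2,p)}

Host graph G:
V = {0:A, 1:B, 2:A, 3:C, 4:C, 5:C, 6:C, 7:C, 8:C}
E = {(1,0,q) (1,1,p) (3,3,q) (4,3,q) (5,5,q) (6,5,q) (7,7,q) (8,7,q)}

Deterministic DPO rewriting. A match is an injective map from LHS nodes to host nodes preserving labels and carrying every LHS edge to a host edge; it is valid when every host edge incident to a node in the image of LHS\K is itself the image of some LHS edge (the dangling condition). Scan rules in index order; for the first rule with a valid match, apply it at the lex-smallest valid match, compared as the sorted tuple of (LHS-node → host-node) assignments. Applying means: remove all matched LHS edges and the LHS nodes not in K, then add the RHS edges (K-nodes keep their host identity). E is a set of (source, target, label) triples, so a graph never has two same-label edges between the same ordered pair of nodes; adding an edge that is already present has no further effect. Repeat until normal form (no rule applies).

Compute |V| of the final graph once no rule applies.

Answer: 3

Steps:
start.  V:9 E:8  edges: 1-q->0 1-p->1 3-q->3 4-q->3 5-q->5 6-q->5 7-q->7 8-q->7
1. fire R1 via {0↦3, 1↦4, 2↦1}  →  V:7 E:6  edges: 1-q->0 1-p->1 5-q->5 6-q->5 7-q->7 8-q->7
2. fire R1 via {0↦5, 1↦6, 2↦1}  →  V:5 E:4  edges: 1-q->0 1-p->1 7-q->7 8-q->7
3. fire R1 via {0↦7, 1↦8, 2↦1}  →  V:3 E:2  edges: 1-q->0 1-p->1
normal form: no rule applies after step 3
NF nodes: {0:A, 1:B, 2:A}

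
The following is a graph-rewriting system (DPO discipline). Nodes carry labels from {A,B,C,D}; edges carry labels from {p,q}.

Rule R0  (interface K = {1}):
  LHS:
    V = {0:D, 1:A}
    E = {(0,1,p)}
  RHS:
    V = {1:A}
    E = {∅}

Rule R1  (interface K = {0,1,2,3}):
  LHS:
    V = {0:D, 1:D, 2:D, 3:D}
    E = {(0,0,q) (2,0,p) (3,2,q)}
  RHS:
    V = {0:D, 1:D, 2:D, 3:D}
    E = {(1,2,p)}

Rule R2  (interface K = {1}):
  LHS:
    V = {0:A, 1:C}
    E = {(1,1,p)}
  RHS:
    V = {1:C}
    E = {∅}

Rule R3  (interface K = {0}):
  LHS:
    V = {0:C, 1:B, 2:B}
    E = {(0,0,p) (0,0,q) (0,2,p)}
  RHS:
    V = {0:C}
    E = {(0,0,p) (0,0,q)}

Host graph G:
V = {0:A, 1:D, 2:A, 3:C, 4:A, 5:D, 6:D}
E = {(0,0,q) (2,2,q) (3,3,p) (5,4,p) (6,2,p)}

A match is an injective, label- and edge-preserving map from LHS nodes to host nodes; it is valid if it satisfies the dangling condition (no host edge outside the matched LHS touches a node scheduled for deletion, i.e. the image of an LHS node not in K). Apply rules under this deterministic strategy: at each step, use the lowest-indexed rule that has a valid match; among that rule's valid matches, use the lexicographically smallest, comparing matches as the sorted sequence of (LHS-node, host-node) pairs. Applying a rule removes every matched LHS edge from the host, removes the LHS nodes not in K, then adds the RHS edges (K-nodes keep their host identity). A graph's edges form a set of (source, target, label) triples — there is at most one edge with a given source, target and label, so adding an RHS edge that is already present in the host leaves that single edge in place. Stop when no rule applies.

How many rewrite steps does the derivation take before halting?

[0] host  ⇒  7 nodes, 5 edges  {0-q->0 2-q->2 3-p->3 5-p->4 6-p->2}
[1] R0 @ {0↦5, 1↦4}  ⇒  6 nodes, 4 edges  {0-q->0 2-q->2 3-p->3 6-p->2}
[2] R0 @ {0↦6, 1↦2}  ⇒  5 nodes, 3 edges  {0-q->0 2-q->2 3-p->3}
[3] R2 @ {0↦4, 1↦3}  ⇒  4 nodes, 2 edges  {0-q->0 2-q->2}
final graph: no rule applies after step 3

Answer: 3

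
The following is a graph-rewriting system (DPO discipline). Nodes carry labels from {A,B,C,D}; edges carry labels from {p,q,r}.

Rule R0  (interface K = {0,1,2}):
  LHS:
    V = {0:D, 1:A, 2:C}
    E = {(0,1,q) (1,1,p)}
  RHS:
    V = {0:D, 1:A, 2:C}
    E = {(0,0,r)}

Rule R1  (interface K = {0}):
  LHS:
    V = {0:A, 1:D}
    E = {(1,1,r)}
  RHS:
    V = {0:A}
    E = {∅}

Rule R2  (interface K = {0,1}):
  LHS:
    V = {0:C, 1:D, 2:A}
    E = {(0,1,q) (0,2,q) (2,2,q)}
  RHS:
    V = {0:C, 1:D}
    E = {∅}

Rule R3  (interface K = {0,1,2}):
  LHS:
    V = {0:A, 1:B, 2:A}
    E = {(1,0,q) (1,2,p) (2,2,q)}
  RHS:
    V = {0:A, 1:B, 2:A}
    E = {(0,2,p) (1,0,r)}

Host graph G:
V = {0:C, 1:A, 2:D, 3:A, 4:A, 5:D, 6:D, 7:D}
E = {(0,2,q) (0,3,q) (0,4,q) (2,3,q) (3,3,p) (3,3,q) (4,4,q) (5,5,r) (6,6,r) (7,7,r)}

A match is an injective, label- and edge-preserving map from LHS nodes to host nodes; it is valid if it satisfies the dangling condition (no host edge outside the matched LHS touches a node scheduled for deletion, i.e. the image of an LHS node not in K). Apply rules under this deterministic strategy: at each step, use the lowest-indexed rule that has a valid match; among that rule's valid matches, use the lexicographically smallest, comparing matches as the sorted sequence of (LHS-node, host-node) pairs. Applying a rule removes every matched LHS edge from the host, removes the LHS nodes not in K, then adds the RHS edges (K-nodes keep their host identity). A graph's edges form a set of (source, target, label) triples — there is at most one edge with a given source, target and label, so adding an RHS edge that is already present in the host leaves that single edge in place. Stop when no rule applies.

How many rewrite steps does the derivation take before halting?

Answer: 6

Steps:
[0] host  ⇒  8 nodes, 10 edges  {0-q->2 0-q->3 0-q->4 2-q->3 3-p->3 3-q->3 4-q->4 5-r->5 6-r->6 7-r->7}
[1] R0 @ {0↦2, 1↦3, 2↦0}  ⇒  8 nodes, 9 edges  {0-q->2 0-q->3 0-q->4 2-r->2 3-q->3 4-q->4 5-r->5 6-r->6 7-r->7}
[2] R1 @ {0↦1, 1↦5}  ⇒  7 nodes, 8 edges  {0-q->2 0-q->3 0-q->4 2-r->2 3-q->3 4-q->4 6-r->6 7-r->7}
[3] R1 @ {0↦1, 1↦6}  ⇒  6 nodes, 7 edges  {0-q->2 0-q->3 0-q->4 2-r->2 3-q->3 4-q->4 7-r->7}
[4] R1 @ {0↦1, 1↦7}  ⇒  5 nodes, 6 edges  {0-q->2 0-q->3 0-q->4 2-r->2 3-q->3 4-q->4}
[5] R2 @ {0↦0, 1↦2, 2↦3}  ⇒  4 nodes, 3 edges  {0-q->4 2-r->2 4-q->4}
[6] R1 @ {0↦1, 1↦2}  ⇒  3 nodes, 2 edges  {0-q->4 4-q->4}
halt: no rule applies after step 6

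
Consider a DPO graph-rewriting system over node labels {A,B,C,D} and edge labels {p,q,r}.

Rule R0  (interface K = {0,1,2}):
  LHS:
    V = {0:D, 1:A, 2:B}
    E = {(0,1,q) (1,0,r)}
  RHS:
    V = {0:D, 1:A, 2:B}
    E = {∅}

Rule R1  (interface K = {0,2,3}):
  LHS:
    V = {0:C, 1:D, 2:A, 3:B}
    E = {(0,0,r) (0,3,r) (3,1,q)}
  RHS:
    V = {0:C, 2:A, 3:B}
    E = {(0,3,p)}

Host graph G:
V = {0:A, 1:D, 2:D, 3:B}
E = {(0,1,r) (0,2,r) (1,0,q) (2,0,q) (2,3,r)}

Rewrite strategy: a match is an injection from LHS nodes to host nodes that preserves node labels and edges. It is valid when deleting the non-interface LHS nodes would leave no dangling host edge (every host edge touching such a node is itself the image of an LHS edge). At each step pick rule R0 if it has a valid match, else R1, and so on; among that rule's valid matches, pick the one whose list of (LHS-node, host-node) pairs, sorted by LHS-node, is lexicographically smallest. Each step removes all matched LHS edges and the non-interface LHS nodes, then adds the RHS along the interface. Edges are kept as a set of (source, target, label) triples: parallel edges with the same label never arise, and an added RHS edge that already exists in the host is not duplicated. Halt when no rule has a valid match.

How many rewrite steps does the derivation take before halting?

Answer: 2

Steps:
initial: |V|=4 |E|=5  E = 0-r->1 0-r->2 1-q->0 2-q->0 2-r->3
step 1: apply R0 at {0↦1, 1↦0, 2↦3}  → |V|=4 |E|=3  E = 0-r->2 2-q->0 2-r->3
step 2: apply R0 at {0↦2, 1↦0, 2↦3}  → |V|=4 |E|=1  E = 2-r->3
halt: no rule applies after step 2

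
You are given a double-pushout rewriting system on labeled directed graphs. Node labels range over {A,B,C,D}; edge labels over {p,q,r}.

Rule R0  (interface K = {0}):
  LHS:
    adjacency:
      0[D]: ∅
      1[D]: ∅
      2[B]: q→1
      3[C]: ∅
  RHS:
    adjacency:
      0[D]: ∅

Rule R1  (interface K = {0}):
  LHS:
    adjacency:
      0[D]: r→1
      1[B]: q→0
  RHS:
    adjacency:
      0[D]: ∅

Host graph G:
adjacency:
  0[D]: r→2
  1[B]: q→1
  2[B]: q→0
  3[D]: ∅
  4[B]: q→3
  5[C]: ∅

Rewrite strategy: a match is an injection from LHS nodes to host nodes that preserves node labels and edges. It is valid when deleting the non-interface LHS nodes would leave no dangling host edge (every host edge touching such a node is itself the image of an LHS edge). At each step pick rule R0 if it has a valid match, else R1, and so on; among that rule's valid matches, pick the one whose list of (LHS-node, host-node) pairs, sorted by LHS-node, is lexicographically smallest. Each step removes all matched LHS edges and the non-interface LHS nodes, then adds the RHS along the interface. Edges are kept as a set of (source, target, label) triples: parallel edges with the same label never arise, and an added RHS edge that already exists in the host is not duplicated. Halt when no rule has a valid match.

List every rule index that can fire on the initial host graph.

R0: 1 valid match — {0↦0, 1↦3, 2↦4, 3↦5}
R1: 1 valid match — {0↦0, 1↦2}

Answer: [R0,R1]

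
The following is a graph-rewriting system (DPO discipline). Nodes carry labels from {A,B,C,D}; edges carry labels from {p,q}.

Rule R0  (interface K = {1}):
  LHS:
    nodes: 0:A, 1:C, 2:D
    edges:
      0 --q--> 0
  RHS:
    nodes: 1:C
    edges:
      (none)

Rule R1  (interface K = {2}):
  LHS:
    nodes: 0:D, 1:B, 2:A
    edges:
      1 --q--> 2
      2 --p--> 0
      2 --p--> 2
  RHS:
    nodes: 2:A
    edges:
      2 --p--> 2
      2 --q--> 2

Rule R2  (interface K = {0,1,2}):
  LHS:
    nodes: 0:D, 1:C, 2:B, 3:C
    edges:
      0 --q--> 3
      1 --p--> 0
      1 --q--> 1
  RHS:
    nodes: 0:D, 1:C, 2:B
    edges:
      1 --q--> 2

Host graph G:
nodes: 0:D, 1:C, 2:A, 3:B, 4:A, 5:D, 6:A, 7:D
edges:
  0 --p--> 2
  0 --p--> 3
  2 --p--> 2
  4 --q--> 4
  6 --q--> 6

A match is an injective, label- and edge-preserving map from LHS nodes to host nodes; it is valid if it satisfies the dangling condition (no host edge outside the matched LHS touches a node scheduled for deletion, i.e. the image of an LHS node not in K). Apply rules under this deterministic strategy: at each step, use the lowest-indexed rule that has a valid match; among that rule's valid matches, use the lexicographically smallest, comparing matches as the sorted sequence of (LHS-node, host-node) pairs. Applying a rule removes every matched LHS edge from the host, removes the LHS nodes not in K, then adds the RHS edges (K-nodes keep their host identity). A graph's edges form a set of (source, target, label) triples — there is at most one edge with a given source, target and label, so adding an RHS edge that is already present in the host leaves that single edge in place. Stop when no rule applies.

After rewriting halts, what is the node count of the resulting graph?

Answer: 4

Steps:
initial: |V|=8 |E|=5  E = 0-p->2 0-p->3 2-p->2 4-q->4 6-q->6
step 1: apply R0 at {0↦4, 1↦1, 2↦5}  → |V|=6 |E|=4  E = 0-p->2 0-p->3 2-p->2 6-q->6
step 2: apply R0 at {0↦6, 1↦1, 2↦7}  → |V|=4 |E|=3  E = 0-p->2 0-p->3 2-p->2
final graph: no rule applies after step 2
NF nodes: {0:D, 1:C, 2:A, 3:B}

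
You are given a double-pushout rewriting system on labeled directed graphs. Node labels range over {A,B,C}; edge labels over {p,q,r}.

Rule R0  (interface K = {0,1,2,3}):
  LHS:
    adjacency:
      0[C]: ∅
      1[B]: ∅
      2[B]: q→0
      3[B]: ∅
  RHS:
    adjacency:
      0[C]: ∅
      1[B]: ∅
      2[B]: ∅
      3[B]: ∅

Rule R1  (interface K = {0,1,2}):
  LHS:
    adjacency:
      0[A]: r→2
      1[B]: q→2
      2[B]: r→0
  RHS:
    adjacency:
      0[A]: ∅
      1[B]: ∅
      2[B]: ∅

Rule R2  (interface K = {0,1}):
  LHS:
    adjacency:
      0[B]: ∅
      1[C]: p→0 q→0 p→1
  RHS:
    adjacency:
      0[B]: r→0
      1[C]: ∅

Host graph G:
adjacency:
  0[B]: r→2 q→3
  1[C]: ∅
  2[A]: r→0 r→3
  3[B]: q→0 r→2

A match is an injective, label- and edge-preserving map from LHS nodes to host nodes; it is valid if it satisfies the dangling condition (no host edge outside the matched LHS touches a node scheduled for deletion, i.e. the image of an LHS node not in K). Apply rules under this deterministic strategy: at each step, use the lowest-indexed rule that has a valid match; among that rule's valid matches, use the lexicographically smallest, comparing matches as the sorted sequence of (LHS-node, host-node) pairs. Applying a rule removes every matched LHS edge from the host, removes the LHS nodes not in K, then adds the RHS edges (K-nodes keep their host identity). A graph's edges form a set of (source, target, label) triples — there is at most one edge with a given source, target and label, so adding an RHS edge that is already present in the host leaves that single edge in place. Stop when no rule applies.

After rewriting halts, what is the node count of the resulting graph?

start.  V:4 E:6  edges: 0-r->2 0-q->3 2-r->0 2-r->3 3-q->0 3-r->2
1. fire R1 via {0↦2, 1↦0, 2↦3}  →  V:4 E:3  edges: 0-r->2 2-r->0 3-q->0
2. fire R1 via {0↦2, 1↦3, 2↦0}  →  V:4 E:0  edges: ∅
halt: no rule applies after step 2
NF nodes: {0:B, 1:C, 2:A, 3:B}

Answer: 4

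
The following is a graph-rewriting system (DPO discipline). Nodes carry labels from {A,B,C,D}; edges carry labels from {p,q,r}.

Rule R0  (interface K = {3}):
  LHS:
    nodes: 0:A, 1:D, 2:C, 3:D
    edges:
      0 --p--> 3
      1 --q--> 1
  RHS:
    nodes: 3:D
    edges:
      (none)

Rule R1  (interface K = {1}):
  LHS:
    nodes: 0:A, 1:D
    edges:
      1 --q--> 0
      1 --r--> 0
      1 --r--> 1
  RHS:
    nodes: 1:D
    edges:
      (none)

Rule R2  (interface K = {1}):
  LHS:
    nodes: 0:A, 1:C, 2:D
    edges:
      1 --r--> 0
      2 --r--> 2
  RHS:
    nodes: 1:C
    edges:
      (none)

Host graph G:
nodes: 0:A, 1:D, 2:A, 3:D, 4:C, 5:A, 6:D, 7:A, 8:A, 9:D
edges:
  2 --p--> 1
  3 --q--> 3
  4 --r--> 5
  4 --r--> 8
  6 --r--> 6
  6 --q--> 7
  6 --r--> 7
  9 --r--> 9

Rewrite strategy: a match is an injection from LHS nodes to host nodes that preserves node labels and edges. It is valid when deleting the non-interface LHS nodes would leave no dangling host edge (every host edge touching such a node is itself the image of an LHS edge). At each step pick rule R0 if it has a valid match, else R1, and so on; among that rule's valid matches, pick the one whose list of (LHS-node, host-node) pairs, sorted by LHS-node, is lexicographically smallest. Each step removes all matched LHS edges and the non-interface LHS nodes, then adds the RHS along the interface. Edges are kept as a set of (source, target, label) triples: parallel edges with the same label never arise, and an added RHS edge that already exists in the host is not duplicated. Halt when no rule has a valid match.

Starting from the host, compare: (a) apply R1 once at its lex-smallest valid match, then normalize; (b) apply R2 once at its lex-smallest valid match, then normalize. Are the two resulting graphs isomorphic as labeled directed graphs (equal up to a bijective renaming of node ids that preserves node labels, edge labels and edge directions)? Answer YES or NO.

Answer: YES

Derivation:
branch R1-first: apply at {0↦7, 1↦6} → |E|=5, then 1 more step(s) → NF |V|=7 |E|=3 V={0:A, 1:D, 2:A, 3:D, 4:C, 6:D, 8:A} E=2-p->1 3-q->3 4-r->8
branch R2-first: apply at {0↦5, 1↦4, 2↦9} → |E|=6, then 1 more step(s) → NF |V|=7 |E|=3 V={0:A, 1:D, 2:A, 3:D, 4:C, 6:D, 8:A} E=2-p->1 3-q->3 4-r->8
graphs isomorphic (equal up to label-preserving node renaming)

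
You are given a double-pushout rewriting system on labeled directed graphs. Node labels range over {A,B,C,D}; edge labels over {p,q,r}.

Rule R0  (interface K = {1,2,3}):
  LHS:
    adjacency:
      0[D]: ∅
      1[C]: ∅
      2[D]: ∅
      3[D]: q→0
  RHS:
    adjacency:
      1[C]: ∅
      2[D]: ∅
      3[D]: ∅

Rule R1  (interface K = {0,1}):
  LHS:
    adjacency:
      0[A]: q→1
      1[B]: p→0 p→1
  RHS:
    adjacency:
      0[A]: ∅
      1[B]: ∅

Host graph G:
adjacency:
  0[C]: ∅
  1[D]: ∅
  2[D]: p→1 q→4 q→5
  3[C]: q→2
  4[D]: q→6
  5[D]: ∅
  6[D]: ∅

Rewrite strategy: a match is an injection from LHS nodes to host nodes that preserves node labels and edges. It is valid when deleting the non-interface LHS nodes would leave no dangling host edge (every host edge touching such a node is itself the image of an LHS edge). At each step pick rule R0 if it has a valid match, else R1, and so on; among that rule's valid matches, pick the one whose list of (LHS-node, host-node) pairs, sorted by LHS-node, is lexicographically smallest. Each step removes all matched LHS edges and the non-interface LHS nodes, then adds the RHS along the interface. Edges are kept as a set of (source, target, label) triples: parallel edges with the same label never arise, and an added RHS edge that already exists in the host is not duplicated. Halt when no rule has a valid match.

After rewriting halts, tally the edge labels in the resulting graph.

initial: |V|=7 |E|=5  E = 2-p->1 2-q->4 2-q->5 3-q->2 4-q->6
step 1: apply R0 at {0↦5, 1↦0, 2↦1, 3↦2}  → |V|=6 |E|=4  E = 2-p->1 2-q->4 3-q->2 4-q->6
step 2: apply R0 at {0↦6, 1↦0, 2↦1, 3↦4}  → |V|=5 |E|=3  E = 2-p->1 2-q->4 3-q->2
step 3: apply R0 at {0↦4, 1↦0, 2↦1, 3↦2}  → |V|=4 |E|=2  E = 2-p->1 3-q->2
final graph: no rule applies after step 3
NF edges: [(2, 1, 'p'), (3, 2, 'q')]

Answer: p:1 q:1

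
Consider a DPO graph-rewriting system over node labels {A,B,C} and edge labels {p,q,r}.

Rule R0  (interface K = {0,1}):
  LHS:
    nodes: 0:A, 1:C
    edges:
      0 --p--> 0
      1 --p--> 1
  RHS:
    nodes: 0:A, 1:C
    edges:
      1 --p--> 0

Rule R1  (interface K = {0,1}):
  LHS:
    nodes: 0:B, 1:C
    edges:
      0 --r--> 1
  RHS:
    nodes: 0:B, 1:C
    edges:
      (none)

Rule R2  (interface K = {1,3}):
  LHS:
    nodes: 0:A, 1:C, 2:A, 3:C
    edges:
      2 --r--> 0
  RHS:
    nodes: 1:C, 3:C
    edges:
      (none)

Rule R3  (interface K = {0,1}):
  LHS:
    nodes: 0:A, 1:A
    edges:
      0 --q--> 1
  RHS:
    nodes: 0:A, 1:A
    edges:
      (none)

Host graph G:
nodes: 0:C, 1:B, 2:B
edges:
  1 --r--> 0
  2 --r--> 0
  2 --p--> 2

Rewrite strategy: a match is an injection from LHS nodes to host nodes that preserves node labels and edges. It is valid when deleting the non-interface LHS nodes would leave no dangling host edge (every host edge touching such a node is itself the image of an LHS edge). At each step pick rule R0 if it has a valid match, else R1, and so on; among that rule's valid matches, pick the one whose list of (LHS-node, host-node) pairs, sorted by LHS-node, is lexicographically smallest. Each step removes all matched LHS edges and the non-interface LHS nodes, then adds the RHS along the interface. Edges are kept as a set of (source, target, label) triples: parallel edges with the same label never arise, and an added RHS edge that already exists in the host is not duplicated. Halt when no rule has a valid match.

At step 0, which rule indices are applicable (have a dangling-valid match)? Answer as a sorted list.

R0: no valid match — LHS pattern not found
R1: 2 valid matches — {0↦1, 1↦0}, {0↦2, 1↦0}
R2: no valid match — LHS pattern not found
R3: no valid match — LHS pattern not found

Answer: [R1]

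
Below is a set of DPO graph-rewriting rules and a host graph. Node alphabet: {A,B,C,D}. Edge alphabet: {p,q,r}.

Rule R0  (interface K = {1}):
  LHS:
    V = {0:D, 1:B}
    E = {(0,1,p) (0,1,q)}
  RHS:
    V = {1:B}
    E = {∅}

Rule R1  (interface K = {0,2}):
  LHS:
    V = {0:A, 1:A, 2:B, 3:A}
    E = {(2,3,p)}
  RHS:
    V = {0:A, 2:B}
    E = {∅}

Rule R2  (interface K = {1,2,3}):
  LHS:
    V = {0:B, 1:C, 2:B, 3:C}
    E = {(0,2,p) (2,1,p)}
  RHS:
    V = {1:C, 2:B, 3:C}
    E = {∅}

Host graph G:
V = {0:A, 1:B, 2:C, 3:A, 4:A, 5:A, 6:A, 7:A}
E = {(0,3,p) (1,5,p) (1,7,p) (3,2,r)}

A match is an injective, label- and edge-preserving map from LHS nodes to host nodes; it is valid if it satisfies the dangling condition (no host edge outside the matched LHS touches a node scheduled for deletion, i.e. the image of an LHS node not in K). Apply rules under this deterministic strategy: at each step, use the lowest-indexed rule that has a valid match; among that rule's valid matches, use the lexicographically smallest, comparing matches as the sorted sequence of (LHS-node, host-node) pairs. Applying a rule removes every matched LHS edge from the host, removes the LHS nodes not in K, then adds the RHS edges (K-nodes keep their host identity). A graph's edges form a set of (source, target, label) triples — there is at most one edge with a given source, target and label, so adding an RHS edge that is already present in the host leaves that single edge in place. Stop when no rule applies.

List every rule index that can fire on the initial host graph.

Answer: [R1]

Rewrite trace:
R0: no valid match — LHS pattern not found
R1: 16 valid matches — {0↦0, 1↦4, 2↦1, 3↦5}, {0↦0, 1↦4, 2↦1, 3↦7}, {0↦0, 1↦6, 2↦1, 3↦5} (+13 more)
R2: no valid match — LHS pattern not found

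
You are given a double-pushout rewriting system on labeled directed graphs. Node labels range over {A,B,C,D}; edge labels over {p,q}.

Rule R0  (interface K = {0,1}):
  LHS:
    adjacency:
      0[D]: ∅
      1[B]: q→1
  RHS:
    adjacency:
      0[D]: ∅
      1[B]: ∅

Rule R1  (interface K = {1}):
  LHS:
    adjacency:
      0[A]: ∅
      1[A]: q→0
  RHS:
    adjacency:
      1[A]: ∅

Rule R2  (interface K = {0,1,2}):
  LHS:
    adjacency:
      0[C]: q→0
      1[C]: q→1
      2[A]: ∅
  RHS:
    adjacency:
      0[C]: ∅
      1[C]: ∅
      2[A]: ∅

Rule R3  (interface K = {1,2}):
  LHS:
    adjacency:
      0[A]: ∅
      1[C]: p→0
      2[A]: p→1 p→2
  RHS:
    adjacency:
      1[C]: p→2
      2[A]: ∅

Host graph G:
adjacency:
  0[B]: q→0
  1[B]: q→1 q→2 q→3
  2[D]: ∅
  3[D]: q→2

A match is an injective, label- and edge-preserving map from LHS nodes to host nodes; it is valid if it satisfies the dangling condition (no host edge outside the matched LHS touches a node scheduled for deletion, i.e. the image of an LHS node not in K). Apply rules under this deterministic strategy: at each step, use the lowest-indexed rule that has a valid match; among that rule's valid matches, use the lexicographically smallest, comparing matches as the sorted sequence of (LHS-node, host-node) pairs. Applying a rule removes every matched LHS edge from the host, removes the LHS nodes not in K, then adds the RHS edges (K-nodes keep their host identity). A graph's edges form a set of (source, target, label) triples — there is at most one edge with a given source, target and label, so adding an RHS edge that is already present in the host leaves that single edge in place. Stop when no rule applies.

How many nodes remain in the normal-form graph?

[0] host  ⇒  4 nodes, 5 edges  {0-q->0 1-q->1 1-q->2 1-q->3 3-q->2}
[1] R0 @ {0↦2, 1↦0}  ⇒  4 nodes, 4 edges  {1-q->1 1-q->2 1-q->3 3-q->2}
[2] R0 @ {0↦2, 1↦1}  ⇒  4 nodes, 3 edges  {1-q->2 1-q->3 3-q->2}
halt: no rule applies after step 2
NF nodes: {0:B, 1:B, 2:D, 3:D}

Answer: 4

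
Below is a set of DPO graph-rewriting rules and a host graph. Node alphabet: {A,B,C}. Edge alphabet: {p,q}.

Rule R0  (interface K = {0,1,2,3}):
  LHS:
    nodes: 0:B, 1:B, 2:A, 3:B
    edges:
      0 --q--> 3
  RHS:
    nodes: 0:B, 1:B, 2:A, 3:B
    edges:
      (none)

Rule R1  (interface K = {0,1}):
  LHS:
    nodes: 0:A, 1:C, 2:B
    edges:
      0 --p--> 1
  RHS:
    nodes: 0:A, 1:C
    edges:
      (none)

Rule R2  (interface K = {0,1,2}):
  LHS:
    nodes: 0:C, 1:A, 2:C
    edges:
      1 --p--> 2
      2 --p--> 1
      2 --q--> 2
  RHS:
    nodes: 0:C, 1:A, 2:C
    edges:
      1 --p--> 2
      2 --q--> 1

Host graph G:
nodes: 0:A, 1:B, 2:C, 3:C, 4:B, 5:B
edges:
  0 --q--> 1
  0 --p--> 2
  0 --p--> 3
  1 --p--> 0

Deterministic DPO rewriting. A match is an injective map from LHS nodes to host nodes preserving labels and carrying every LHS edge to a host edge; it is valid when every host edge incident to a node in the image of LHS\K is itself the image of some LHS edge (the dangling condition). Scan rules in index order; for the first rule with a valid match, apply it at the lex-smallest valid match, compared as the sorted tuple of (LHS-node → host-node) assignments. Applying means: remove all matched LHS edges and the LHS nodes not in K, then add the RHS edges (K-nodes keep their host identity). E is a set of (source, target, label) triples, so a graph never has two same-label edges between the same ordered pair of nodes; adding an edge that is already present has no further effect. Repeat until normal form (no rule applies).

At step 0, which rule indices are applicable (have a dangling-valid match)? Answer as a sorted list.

Answer: [R1]

Steps:
R0: no valid match — LHS pattern not found
R1: 4 valid matches — {0↦0, 1↦2, 2↦4}, {0↦0, 1↦2, 2↦5}, {0↦0, 1↦3, 2↦4} (+1 more)
R2: no valid match — LHS pattern not found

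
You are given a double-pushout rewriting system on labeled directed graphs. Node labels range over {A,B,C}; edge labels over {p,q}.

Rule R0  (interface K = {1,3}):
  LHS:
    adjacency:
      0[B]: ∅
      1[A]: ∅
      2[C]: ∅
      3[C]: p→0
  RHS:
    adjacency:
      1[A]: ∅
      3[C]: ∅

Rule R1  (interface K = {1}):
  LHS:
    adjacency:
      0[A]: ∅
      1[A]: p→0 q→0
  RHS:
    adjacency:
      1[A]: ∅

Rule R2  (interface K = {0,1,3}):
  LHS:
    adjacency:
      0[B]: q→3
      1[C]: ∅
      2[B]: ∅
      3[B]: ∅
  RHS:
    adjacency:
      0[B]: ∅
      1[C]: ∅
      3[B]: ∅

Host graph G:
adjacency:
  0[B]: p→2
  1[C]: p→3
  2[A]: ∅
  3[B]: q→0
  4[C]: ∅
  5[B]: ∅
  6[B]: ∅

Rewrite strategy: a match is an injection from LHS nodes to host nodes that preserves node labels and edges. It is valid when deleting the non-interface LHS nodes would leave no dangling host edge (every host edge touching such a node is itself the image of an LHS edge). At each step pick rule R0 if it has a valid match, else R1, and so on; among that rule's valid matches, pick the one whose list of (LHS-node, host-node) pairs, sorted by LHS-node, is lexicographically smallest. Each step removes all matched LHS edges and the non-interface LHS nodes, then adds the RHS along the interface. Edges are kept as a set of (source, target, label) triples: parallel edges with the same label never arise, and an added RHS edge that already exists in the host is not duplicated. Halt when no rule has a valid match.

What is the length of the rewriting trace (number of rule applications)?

[0] host  ⇒  7 nodes, 3 edges  {0-p->2 1-p->3 3-q->0}
[1] R2 @ {0↦3, 1↦1, 2↦5, 3↦0}  ⇒  6 nodes, 2 edges  {0-p->2 1-p->3}
[2] R0 @ {0↦3, 1↦2, 2↦4, 3↦1}  ⇒  4 nodes, 1 edges  {0-p->2}
normal form: no rule applies after step 2

Answer: 2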